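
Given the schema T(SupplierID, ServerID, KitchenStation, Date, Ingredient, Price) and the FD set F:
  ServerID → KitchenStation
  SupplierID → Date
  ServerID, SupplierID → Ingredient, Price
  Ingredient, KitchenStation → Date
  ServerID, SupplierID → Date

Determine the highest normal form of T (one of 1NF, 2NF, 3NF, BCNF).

Candidate key: {ServerID, SupplierID}. Prime attributes: {ServerID, SupplierID}.
For ServerID → KitchenStation we have {ServerID}⁺ = {KitchenStation, ServerID}; {ServerID} is not a superkey, so BCNF fails.
ServerID → KitchenStation determines the non-prime attribute {KitchenStation} from a non-superkey — 3NF is violated.
The proper key subset {ServerID} of {ServerID, SupplierID} determines non-prime {KitchenStation}, so the relation is not even in 2NF.

1NF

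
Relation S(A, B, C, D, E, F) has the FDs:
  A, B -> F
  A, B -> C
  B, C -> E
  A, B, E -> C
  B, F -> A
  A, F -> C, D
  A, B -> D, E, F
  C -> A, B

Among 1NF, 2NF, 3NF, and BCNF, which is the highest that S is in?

Candidate keys: {A, B}, {A, F}, {B, F}, {C}. Prime attributes: {A, B, C, F}.
Each dependency's left side is a superkey — BCNF holds.

BCNF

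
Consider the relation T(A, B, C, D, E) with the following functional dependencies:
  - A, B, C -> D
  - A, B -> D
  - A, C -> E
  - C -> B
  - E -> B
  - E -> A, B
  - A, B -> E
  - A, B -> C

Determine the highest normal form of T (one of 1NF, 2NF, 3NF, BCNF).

Candidate keys: {A, B}, {A, C}, {E}. Prime attributes: {A, B, C, E}.
C -> B breaks BCNF: {C}⁺ = {B, C}, so {C} is not a superkey.
Its right-hand attributes {B} are all prime, as are those of every other non-superkey FD — the relation is in 3NF.

3NF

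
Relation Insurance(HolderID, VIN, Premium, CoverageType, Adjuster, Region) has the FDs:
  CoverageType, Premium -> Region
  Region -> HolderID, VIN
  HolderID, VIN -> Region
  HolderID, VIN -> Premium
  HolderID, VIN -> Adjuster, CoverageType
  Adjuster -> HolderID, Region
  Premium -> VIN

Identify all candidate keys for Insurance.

{Adjuster}, {CoverageType, Premium}, {HolderID, Premium}, {HolderID, VIN}, {Region}

Closure of {Adjuster} is {Adjuster, CoverageType, HolderID, Premium, Region, VIN}, the whole schema; {Adjuster} is a candidate key.
Closure of {Region} is {Adjuster, CoverageType, HolderID, Premium, Region, VIN}, the whole schema; {Region} is a candidate key.
Closure of {CoverageType, Premium} is {Adjuster, CoverageType, HolderID, Premium, Region, VIN}, the whole schema; {CoverageType, Premium} is a candidate key.
Closure of {HolderID, Premium} is {Adjuster, CoverageType, HolderID, Premium, Region, VIN}, the whole schema; {HolderID, Premium} is a candidate key.
Closure of {HolderID, VIN} is {Adjuster, CoverageType, HolderID, Premium, Region, VIN}, the whole schema; {HolderID, VIN} is a candidate key.
These are minimal and exhaustive — every other superkey contains one of them.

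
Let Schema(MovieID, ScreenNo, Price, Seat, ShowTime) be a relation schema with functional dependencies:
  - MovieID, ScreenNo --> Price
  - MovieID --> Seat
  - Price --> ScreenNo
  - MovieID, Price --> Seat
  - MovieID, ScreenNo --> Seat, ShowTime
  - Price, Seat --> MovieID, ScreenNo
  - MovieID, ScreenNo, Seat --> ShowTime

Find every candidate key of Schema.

{MovieID, Price}, {MovieID, ScreenNo}, {Price, Seat}

Closure of {MovieID, Price} is {MovieID, Price, ScreenNo, Seat, ShowTime}, the whole schema; {MovieID, Price} is a candidate key.
Closure of {MovieID, ScreenNo} is {MovieID, Price, ScreenNo, Seat, ShowTime}, the whole schema; {MovieID, ScreenNo} is a candidate key.
Closure of {Price, Seat} is {MovieID, Price, ScreenNo, Seat, ShowTime}, the whole schema; {Price, Seat} is a candidate key.
No proper subset of any of these is a key, and no other minimal superkey exists.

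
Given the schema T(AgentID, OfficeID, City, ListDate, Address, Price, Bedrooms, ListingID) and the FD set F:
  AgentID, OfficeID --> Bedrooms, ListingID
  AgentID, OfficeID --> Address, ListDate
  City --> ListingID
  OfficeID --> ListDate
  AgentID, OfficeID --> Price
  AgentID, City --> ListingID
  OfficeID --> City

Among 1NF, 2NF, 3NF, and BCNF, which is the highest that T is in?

Candidate key: {AgentID, OfficeID}. Prime attributes: {AgentID, OfficeID}.
For City --> ListingID we have {City}⁺ = {City, ListingID}; {City} is not a superkey, so BCNF fails.
Because {ListingID} is non-prime and the left side of City --> ListingID is not a superkey, the relation is not in 3NF.
{OfficeID} is a proper subset of the key {AgentID, OfficeID}, and {OfficeID}⁺ contains the non-prime attributes {City, ListDate, ListingID} — a partial dependency, so 2NF is violated.

1NF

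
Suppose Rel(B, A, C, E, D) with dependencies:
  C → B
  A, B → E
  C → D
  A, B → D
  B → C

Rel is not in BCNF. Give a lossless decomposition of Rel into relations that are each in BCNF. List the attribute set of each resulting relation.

Candidate keys of the original relation: {A, B}, {A, C}.
Within {A, B, C, D, E}: {C}⁺ ∩ {A, B, C, D, E} = {B, C, D}, not the whole set, so C → B, D violates BCNF; decompose into {B, C, D} and {A, C, E}.
{B, C, D} has no BCNF violation.
{A, C, E} has no BCNF violation.

{A, C, E}; {B, C, D}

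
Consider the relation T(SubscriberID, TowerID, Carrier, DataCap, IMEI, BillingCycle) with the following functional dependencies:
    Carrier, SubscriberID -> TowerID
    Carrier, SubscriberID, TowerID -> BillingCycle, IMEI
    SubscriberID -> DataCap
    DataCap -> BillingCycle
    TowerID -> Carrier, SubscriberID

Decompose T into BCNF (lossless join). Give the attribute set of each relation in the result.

Candidate keys of the original relation: {Carrier, SubscriberID}, {TowerID}.
Within {BillingCycle, Carrier, DataCap, IMEI, SubscriberID, TowerID}: {SubscriberID}⁺ ∩ {BillingCycle, Carrier, DataCap, IMEI, SubscriberID, TowerID} = {BillingCycle, DataCap, SubscriberID}, not the whole set, so SubscriberID -> BillingCycle, DataCap violates BCNF; decompose into {BillingCycle, DataCap, SubscriberID} and {Carrier, IMEI, SubscriberID, TowerID}.
Within {BillingCycle, DataCap, SubscriberID}: {DataCap}⁺ ∩ {BillingCycle, DataCap, SubscriberID} = {BillingCycle, DataCap}, not the whole set, so DataCap -> BillingCycle violates BCNF; decompose into {BillingCycle, DataCap} and {DataCap, SubscriberID}.
{BillingCycle, DataCap}: every determinant is a superkey — BCNF.
{DataCap, SubscriberID}: every determinant is a superkey — BCNF.
{Carrier, IMEI, SubscriberID, TowerID}: every determinant is a superkey — BCNF.

{BillingCycle, DataCap}; {Carrier, IMEI, SubscriberID, TowerID}; {DataCap, SubscriberID}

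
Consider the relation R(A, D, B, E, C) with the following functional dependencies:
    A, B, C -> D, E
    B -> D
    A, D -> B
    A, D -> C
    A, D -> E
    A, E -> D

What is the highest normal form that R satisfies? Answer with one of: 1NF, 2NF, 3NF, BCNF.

3NF

Candidate keys: {A, B}, {A, D}, {A, E}. Prime attributes: {A, B, D, E}.
B -> D breaks BCNF: {B}⁺ = {B, D}, so {B} is not a superkey.
Since {D} ⊆ prime attributes and every other non-superkey FD also has a prime right side, the schema is in 3NF.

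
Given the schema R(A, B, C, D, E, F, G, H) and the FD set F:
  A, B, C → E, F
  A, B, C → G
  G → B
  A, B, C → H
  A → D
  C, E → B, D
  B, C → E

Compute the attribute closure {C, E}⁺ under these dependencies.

Start with {C, E}.
C, E → B, D applies; add {B, D} → now {B, C, D, E}.
No further FD applies.

{B, C, D, E}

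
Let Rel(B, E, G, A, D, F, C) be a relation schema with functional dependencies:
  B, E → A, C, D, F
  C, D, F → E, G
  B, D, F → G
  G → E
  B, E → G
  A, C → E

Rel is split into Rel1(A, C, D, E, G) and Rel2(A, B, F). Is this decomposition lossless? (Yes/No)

Rel1 ∩ Rel2 = {A}; its closure under F is {A}.
Neither Rel1 nor Rel2 is contained in that closure, so the decomposition is lossy.

No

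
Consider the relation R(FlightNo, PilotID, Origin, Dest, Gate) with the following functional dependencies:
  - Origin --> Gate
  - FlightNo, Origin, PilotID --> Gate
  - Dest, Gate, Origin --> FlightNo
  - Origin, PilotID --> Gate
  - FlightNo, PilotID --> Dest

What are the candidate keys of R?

No FD produces {Origin, PilotID}, so they must be in every candidate key.
{Dest, Origin, PilotID}⁺ = {Dest, FlightNo, Gate, Origin, PilotID} — all of the relation — so {Dest, Origin, PilotID} is a candidate key.
{FlightNo, Origin, PilotID}⁺ = {Dest, FlightNo, Gate, Origin, PilotID} — all of the relation — so {FlightNo, Origin, PilotID} is a candidate key.
Any other superkey properly contains one of these, so there are no further candidate keys.

{Dest, Origin, PilotID}, {FlightNo, Origin, PilotID}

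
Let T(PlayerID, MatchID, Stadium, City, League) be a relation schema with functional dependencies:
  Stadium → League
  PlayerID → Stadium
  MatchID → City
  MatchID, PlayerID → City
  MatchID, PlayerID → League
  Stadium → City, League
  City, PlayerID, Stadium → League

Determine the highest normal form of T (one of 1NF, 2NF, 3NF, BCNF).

1NF

Candidate key: {MatchID, PlayerID}. Prime attributes: {MatchID, PlayerID}.
Stadium → League: {Stadium}⁺ = {City, League, Stadium}, which is not all of the attributes, so the left side is not a superkey — BCNF is violated.
Stadium → League determines the non-prime attribute {League} from a non-superkey — 3NF is violated.
Since {MatchID} ⊂ {MatchID, PlayerID} and {MatchID}⁺ ⊇ {City} with {City} non-prime, there is a partial dependency; 2NF fails.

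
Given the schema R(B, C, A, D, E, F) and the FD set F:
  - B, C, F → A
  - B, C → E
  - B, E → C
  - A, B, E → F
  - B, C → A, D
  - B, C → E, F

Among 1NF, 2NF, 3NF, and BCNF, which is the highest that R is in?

BCNF

Candidate keys: {B, C}, {B, E}. Prime attributes: {B, C, E}.
Every FD has a superkey on the left, so the relation is in BCNF.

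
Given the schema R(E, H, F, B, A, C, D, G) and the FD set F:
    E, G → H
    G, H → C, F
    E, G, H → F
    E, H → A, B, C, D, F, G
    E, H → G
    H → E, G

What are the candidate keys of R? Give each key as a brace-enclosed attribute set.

{E, G}, {H}

{H} is a candidate key since {H}⁺ = {A, B, C, D, E, F, G, H} covers every attribute.
{E, G} is a candidate key since {E, G}⁺ = {A, B, C, D, E, F, G, H} covers every attribute.
These are minimal and exhaustive — every other superkey contains one of them.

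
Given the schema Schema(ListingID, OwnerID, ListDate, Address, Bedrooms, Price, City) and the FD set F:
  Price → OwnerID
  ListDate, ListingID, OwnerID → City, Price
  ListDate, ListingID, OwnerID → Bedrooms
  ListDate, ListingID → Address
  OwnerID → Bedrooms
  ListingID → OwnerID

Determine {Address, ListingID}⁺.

{Address, Bedrooms, ListingID, OwnerID}

Start with {Address, ListingID}.
ListingID → OwnerID applies; add {OwnerID} → now {Address, ListingID, OwnerID}.
OwnerID → Bedrooms applies; add {Bedrooms} → now {Address, Bedrooms, ListingID, OwnerID}.
No further FD applies.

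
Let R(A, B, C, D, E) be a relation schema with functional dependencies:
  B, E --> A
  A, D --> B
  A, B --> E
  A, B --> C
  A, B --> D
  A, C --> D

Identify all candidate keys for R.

{A, B}, {A, C}, {A, D}, {B, E}

{A, B} is a candidate key since {A, B}⁺ = {A, B, C, D, E} covers every attribute.
{A, C} is a candidate key since {A, C}⁺ = {A, B, C, D, E} covers every attribute.
{A, D} is a candidate key since {A, D}⁺ = {A, B, C, D, E} covers every attribute.
{B, E} is a candidate key since {B, E}⁺ = {A, B, C, D, E} covers every attribute.
Any other superkey properly contains one of these, so there are no further candidate keys.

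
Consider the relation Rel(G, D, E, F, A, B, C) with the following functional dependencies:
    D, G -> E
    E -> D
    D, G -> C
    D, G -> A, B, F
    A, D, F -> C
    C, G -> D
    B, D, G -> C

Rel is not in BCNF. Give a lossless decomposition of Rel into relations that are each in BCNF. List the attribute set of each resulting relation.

Candidate keys of the original relation: {C, G}, {D, G}, {E, G}.
{A, B, C, D, E, F, G}: {E} determines {D, E} here but is not a superkey — split on E -> D, giving {D, E} and {A, B, C, E, F, G}.
{D, E}: every determinant is a superkey — BCNF.
{A, B, C, E, F, G}: {A, E, F} determines {A, C, E, F} here but is not a superkey — split on A, E, F -> C, giving {A, C, E, F} and {A, B, E, F, G}.
{A, C, E, F}: every determinant is a superkey — BCNF.
{A, B, E, F, G}: every determinant is a superkey — BCNF.

{A, B, E, F, G}; {A, C, E, F}; {D, E}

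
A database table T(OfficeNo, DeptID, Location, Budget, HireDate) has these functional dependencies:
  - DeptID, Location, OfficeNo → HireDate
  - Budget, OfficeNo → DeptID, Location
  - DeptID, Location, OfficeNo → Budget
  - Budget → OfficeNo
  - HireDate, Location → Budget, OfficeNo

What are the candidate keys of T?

Closure of {Budget} is {Budget, DeptID, HireDate, Location, OfficeNo}, the whole schema; {Budget} is a candidate key.
Closure of {HireDate, Location} is {Budget, DeptID, HireDate, Location, OfficeNo}, the whole schema; {HireDate, Location} is a candidate key.
Closure of {DeptID, Location, OfficeNo} is {Budget, DeptID, HireDate, Location, OfficeNo}, the whole schema; {DeptID, Location, OfficeNo} is a candidate key.
Any other superkey properly contains one of these, so there are no further candidate keys.

{Budget}, {DeptID, Location, OfficeNo}, {HireDate, Location}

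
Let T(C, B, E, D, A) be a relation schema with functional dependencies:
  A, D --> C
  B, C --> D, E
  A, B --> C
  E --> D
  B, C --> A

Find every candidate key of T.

{B} never appears on the right of any FD, so every key must include it.
{A, B}⁺ = {A, B, C, D, E}, which is every attribute, so {A, B} is a candidate key.
{B, C}⁺ = {A, B, C, D, E}, which is every attribute, so {B, C} is a candidate key.
Any other superkey properly contains one of these, so there are no further candidate keys.

{A, B}, {B, C}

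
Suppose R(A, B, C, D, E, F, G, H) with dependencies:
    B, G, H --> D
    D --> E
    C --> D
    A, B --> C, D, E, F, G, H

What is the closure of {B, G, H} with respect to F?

{B, D, E, G, H}

Start with {B, G, H}.
B, G, H --> D applies; add {D} → now {B, D, G, H}.
D --> E applies; add {E} → now {B, D, E, G, H}.
No further FD applies.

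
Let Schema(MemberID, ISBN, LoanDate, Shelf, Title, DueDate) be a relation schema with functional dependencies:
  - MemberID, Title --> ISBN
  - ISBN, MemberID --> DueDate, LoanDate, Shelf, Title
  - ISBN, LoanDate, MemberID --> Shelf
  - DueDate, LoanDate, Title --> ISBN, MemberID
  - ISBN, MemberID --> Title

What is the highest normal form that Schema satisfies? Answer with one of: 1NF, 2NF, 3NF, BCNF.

Candidate keys: {DueDate, LoanDate, Title}, {ISBN, MemberID}, {MemberID, Title}. Prime attributes: {DueDate, ISBN, LoanDate, MemberID, Title}.
The left-hand side of every FD is a superkey, so BCNF is satisfied.

BCNF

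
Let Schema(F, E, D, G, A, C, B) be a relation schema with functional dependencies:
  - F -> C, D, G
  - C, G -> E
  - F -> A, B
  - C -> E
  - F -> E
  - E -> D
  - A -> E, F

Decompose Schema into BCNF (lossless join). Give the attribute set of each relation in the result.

{A, B, C, F, G}; {C, E}; {D, E}

Candidate keys of the original relation: {A}, {F}.
Within {A, B, C, D, E, F, G}: {C, G}⁺ ∩ {A, B, C, D, E, F, G} = {C, D, E, G}, not the whole set, so C, G -> D, E violates BCNF; decompose into {C, D, E, G} and {A, B, C, F, G}.
Within {C, D, E, G}: {C}⁺ ∩ {C, D, E, G} = {C, D, E}, not the whole set, so C -> D, E violates BCNF; decompose into {C, D, E} and {C, G}.
Within {C, D, E}: {E}⁺ ∩ {C, D, E} = {D, E}, not the whole set, so E -> D violates BCNF; decompose into {D, E} and {C, E}.
{D, E}: every determinant is a superkey — BCNF.
{C, E}: every determinant is a superkey — BCNF.
{C, G}: every determinant is a superkey — BCNF.
{A, B, C, F, G}: every determinant is a superkey — BCNF.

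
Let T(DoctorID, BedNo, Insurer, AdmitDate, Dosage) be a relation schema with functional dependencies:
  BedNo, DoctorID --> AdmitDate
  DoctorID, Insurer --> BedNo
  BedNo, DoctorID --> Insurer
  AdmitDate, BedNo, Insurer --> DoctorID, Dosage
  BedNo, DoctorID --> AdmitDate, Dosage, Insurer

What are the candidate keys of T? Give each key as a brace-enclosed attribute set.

{BedNo, DoctorID}⁺ = {AdmitDate, BedNo, DoctorID, Dosage, Insurer}, which is every attribute, so {BedNo, DoctorID} is a candidate key.
{DoctorID, Insurer}⁺ = {AdmitDate, BedNo, DoctorID, Dosage, Insurer}, which is every attribute, so {DoctorID, Insurer} is a candidate key.
{AdmitDate, BedNo, Insurer}⁺ = {AdmitDate, BedNo, DoctorID, Dosage, Insurer}, which is every attribute, so {AdmitDate, BedNo, Insurer} is a candidate key.
No proper subset of any of these is a key, and no other minimal superkey exists.

{AdmitDate, BedNo, Insurer}, {BedNo, DoctorID}, {DoctorID, Insurer}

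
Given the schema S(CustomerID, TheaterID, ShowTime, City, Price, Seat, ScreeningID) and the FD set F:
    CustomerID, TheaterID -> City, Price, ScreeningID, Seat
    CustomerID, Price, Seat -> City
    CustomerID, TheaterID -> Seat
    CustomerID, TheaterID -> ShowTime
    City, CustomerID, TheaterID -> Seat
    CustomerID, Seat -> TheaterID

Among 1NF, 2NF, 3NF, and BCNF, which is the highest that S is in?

BCNF

Candidate keys: {CustomerID, Seat}, {CustomerID, TheaterID}. Prime attributes: {CustomerID, Seat, TheaterID}.
Every FD has a superkey on the left, so the relation is in BCNF.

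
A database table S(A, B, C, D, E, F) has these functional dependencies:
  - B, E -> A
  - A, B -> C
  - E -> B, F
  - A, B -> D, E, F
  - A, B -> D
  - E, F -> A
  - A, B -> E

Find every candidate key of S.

{E}⁺ = {A, B, C, D, E, F}, which is every attribute, so {E} is a candidate key.
{A, B}⁺ = {A, B, C, D, E, F}, which is every attribute, so {A, B} is a candidate key.
No proper subset of any of these is a key, and no other minimal superkey exists.

{A, B}, {E}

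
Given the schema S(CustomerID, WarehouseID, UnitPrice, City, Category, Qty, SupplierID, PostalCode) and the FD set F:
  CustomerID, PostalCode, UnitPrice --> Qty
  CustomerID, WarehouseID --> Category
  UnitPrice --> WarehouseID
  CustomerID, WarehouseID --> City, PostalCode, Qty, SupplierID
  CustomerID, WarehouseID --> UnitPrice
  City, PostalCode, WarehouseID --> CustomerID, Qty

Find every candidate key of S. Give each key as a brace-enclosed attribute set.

{CustomerID, UnitPrice}⁺ = {Category, City, CustomerID, PostalCode, Qty, SupplierID, UnitPrice, WarehouseID}, which is every attribute, so {CustomerID, UnitPrice} is a candidate key.
{CustomerID, WarehouseID}⁺ = {Category, City, CustomerID, PostalCode, Qty, SupplierID, UnitPrice, WarehouseID}, which is every attribute, so {CustomerID, WarehouseID} is a candidate key.
{City, PostalCode, UnitPrice}⁺ = {Category, City, CustomerID, PostalCode, Qty, SupplierID, UnitPrice, WarehouseID}, which is every attribute, so {City, PostalCode, UnitPrice} is a candidate key.
{City, PostalCode, WarehouseID}⁺ = {Category, City, CustomerID, PostalCode, Qty, SupplierID, UnitPrice, WarehouseID}, which is every attribute, so {City, PostalCode, WarehouseID} is a candidate key.
These are minimal and exhaustive — every other superkey contains one of them.

{City, PostalCode, UnitPrice}, {City, PostalCode, WarehouseID}, {CustomerID, UnitPrice}, {CustomerID, WarehouseID}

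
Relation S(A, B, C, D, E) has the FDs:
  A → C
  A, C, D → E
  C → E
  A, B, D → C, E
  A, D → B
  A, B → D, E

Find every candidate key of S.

{A, B}, {A, D}

Attributes never on any right-hand side: {A} — every candidate key must contain it.
{A, B} is a candidate key since {A, B}⁺ = {A, B, C, D, E} covers every attribute.
{A, D} is a candidate key since {A, D}⁺ = {A, B, C, D, E} covers every attribute.
Any other superkey properly contains one of these, so there are no further candidate keys.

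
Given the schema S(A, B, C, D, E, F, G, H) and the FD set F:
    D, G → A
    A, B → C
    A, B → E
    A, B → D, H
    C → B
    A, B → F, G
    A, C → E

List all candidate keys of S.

{A, B}, {A, C}, {B, D, G}, {C, D, G}

{A, B}⁺ = {A, B, C, D, E, F, G, H} — all of the relation — so {A, B} is a candidate key.
{A, C}⁺ = {A, B, C, D, E, F, G, H} — all of the relation — so {A, C} is a candidate key.
{B, D, G}⁺ = {A, B, C, D, E, F, G, H} — all of the relation — so {B, D, G} is a candidate key.
{C, D, G}⁺ = {A, B, C, D, E, F, G, H} — all of the relation — so {C, D, G} is a candidate key.
These are minimal and exhaustive — every other superkey contains one of them.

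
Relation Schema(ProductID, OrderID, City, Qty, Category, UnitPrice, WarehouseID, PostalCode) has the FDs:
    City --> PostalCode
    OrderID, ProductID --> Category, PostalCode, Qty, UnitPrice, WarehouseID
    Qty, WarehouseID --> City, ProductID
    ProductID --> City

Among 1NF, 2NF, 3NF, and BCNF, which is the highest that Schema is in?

Candidate keys: {OrderID, ProductID}, {OrderID, Qty, WarehouseID}. Prime attributes: {OrderID, ProductID, Qty, WarehouseID}.
City --> PostalCode breaks BCNF: {City}⁺ = {City, PostalCode}, so {City} is not a superkey.
City --> PostalCode has non-prime {PostalCode} on the right and a non-superkey on the left, so 3NF fails.
The proper key subset {ProductID} of {OrderID, ProductID} determines non-prime {City, PostalCode}, so the relation is not even in 2NF.

1NF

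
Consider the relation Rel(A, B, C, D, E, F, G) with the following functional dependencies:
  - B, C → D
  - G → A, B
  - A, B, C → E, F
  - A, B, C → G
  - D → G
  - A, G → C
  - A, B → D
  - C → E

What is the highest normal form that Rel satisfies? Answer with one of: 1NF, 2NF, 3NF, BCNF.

1NF

Candidate keys: {A, B}, {B, C}, {D}, {G}. Prime attributes: {A, B, C, D, G}.
C → E: {C}⁺ = {C, E}, which is not all of the attributes, so the left side is not a superkey — BCNF is violated.
C → E determines the non-prime attribute {E} from a non-superkey — 3NF is violated.
The proper key subset {C} of {B, C} determines non-prime {E}, so the relation is not even in 2NF.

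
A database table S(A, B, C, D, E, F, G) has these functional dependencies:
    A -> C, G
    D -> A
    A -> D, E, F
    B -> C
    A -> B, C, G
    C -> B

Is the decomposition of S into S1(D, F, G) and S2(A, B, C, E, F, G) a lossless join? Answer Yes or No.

No

The shared attributes are {F, G} and {F, G}⁺ = {F, G}.
The closure covers neither S1 nor S2 entirely; the join is not lossless.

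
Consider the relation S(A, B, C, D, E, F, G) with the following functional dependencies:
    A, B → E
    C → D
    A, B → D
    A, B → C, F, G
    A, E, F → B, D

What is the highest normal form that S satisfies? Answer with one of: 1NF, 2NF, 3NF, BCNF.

2NF

Candidate keys: {A, B}, {A, E, F}. Prime attributes: {A, B, E, F}.
C → D breaks BCNF: {C}⁺ = {C, D}, so {C} is not a superkey.
C → D has non-prime {D} on the right and a non-superkey on the left, so 3NF fails.
Checking every proper subset of each key, none determines a non-prime attribute — 2NF is satisfied.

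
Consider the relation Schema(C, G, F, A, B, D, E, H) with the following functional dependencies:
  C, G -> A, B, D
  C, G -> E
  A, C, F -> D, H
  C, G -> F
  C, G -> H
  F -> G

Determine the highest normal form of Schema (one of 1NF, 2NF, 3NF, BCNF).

3NF

Candidate keys: {C, F}, {C, G}. Prime attributes: {C, F, G}.
For F -> G we have {F}⁺ = {F, G}; {F} is not a superkey, so BCNF fails.
Since {G} ⊆ prime attributes and every other non-superkey FD also has a prime right side, the schema is in 3NF.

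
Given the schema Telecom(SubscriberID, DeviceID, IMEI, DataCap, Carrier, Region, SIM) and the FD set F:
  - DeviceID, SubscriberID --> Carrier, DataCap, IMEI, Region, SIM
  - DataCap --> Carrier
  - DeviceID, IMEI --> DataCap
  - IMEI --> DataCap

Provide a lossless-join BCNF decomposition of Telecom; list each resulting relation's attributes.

Candidate key of the original relation: {DeviceID, SubscriberID}.
In {Carrier, DataCap, DeviceID, IMEI, Region, SIM, SubscriberID}, {DataCap} is not a superkey ({DataCap}⁺ restricted to this set is {Carrier, DataCap}), so split on DataCap --> Carrier into {Carrier, DataCap} and {DataCap, DeviceID, IMEI, Region, SIM, SubscriberID}.
{Carrier, DataCap} is in BCNF.
In {DataCap, DeviceID, IMEI, Region, SIM, SubscriberID}, {DeviceID, IMEI} is not a superkey ({DeviceID, IMEI}⁺ restricted to this set is {DataCap, DeviceID, IMEI}), so split on DeviceID, IMEI --> DataCap into {DataCap, DeviceID, IMEI} and {DeviceID, IMEI, Region, SIM, SubscriberID}.
In {DataCap, DeviceID, IMEI}, {IMEI} is not a superkey ({IMEI}⁺ restricted to this set is {DataCap, IMEI}), so split on IMEI --> DataCap into {DataCap, IMEI} and {DeviceID, IMEI}.
{DataCap, IMEI} is in BCNF.
{DeviceID, IMEI} is in BCNF.
{DeviceID, IMEI, Region, SIM, SubscriberID} is in BCNF.

{Carrier, DataCap}; {DataCap, IMEI}; {DeviceID, IMEI, Region, SIM, SubscriberID}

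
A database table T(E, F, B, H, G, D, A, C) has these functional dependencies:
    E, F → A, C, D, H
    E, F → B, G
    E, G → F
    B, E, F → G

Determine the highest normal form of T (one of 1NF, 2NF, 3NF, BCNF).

Candidate keys: {E, F}, {E, G}. Prime attributes: {E, F, G}.
Each dependency's left side is a superkey — BCNF holds.

BCNF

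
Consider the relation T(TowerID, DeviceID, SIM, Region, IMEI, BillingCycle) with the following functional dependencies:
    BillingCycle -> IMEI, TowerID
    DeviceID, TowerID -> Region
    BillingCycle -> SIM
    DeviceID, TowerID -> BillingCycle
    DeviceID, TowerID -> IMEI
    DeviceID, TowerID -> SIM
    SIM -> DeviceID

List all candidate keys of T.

{BillingCycle}⁺ = {BillingCycle, DeviceID, IMEI, Region, SIM, TowerID}, which is every attribute, so {BillingCycle} is a candidate key.
{DeviceID, TowerID}⁺ = {BillingCycle, DeviceID, IMEI, Region, SIM, TowerID}, which is every attribute, so {DeviceID, TowerID} is a candidate key.
{SIM, TowerID}⁺ = {BillingCycle, DeviceID, IMEI, Region, SIM, TowerID}, which is every attribute, so {SIM, TowerID} is a candidate key.
These are minimal and exhaustive — every other superkey contains one of them.

{BillingCycle}, {DeviceID, TowerID}, {SIM, TowerID}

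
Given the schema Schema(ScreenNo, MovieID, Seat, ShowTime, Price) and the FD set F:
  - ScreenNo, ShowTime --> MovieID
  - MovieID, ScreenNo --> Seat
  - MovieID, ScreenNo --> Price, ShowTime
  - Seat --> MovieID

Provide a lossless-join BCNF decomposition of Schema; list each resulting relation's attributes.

Candidate keys of the original relation: {MovieID, ScreenNo}, {ScreenNo, Seat}, {ScreenNo, ShowTime}.
In {MovieID, Price, ScreenNo, Seat, ShowTime}, {Seat} is not a superkey ({Seat}⁺ restricted to this set is {MovieID, Seat}), so split on Seat --> MovieID into {MovieID, Seat} and {Price, ScreenNo, Seat, ShowTime}.
{MovieID, Seat}: every determinant is a superkey — BCNF.
{Price, ScreenNo, Seat, ShowTime}: every determinant is a superkey — BCNF.

{MovieID, Seat}; {Price, ScreenNo, Seat, ShowTime}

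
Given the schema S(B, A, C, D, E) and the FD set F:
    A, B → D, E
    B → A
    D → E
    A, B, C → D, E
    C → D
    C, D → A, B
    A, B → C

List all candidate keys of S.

Closure of {B} is {A, B, C, D, E}, the whole schema; {B} is a candidate key.
Closure of {C} is {A, B, C, D, E}, the whole schema; {C} is a candidate key.
No proper subset of any of these is a key, and no other minimal superkey exists.

{B}, {C}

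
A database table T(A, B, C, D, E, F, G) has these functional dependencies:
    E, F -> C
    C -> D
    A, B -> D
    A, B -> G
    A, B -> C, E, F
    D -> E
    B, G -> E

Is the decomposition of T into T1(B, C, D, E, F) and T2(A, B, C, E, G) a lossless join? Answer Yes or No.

No

The shared attributes are {B, C, E} and {B, C, E}⁺ = {B, C, D, E}.
T1 ⊄ {B, C, D, E} and T2 ⊄ {B, C, D, E}, so the split is lossy.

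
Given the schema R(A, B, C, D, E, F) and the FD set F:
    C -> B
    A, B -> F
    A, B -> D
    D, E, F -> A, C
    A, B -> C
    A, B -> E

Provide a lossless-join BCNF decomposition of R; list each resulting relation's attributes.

Candidate keys of the original relation: {A, B}, {A, C}, {D, E, F}.
{A, B, C, D, E, F}: {C} determines {B, C} here but is not a superkey — split on C -> B, giving {B, C} and {A, C, D, E, F}.
{B, C} is in BCNF.
{A, C, D, E, F} is in BCNF.

{A, C, D, E, F}; {B, C}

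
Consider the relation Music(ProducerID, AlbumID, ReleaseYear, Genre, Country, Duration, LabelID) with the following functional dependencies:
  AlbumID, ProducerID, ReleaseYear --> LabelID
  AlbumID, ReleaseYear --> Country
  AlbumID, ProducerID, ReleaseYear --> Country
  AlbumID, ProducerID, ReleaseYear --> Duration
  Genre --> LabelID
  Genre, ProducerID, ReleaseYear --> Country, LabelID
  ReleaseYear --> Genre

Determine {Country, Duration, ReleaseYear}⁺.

Start with {Country, Duration, ReleaseYear}.
ReleaseYear --> Genre applies; add {Genre} → now {Country, Duration, Genre, ReleaseYear}.
Genre --> LabelID applies; add {LabelID} → now {Country, Duration, Genre, LabelID, ReleaseYear}.
No further FD applies.

{Country, Duration, Genre, LabelID, ReleaseYear}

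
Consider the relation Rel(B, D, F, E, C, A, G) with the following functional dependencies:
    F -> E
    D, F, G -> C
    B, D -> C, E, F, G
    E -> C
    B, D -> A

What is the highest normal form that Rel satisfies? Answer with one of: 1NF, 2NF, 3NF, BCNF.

2NF

Candidate key: {B, D}. Prime attributes: {B, D}.
For F -> E we have {F}⁺ = {C, E, F}; {F} is not a superkey, so BCNF fails.
F -> E has non-prime {E} on the right and a non-superkey on the left, so 3NF fails.
No non-prime attribute depends on a proper subset of any candidate key, so 2NF holds.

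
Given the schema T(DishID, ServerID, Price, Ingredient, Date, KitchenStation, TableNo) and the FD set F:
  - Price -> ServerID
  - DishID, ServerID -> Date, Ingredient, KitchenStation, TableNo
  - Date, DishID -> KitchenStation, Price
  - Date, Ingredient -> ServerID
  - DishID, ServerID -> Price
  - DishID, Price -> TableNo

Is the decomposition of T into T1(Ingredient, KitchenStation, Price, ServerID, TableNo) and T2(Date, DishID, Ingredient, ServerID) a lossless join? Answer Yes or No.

Common attributes: {Ingredient, ServerID}; their closure is {Ingredient, ServerID}.
Neither T1 nor T2 is contained in that closure, so the decomposition is lossy.

No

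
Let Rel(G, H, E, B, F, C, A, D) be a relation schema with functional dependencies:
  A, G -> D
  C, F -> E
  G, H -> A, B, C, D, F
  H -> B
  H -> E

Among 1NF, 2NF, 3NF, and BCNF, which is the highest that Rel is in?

1NF

Candidate key: {G, H}. Prime attributes: {G, H}.
A, G -> D: {A, G}⁺ = {A, D, G}, which is not all of the attributes, so the left side is not a superkey — BCNF is violated.
Because {D} is non-prime and the left side of A, G -> D is not a superkey, the relation is not in 3NF.
Since {H} ⊂ {G, H} and {H}⁺ ⊇ {B, E} with {B, E} non-prime, there is a partial dependency; 2NF fails.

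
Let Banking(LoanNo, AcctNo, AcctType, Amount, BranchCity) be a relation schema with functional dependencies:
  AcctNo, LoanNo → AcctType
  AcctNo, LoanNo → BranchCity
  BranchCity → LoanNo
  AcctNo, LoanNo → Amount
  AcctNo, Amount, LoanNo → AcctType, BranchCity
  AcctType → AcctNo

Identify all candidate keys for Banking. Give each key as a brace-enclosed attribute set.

{AcctNo, BranchCity}, {AcctNo, LoanNo}, {AcctType, BranchCity}, {AcctType, LoanNo}

{AcctNo, BranchCity}⁺ = {AcctNo, AcctType, Amount, BranchCity, LoanNo} — all of the relation — so {AcctNo, BranchCity} is a candidate key.
{AcctNo, LoanNo}⁺ = {AcctNo, AcctType, Amount, BranchCity, LoanNo} — all of the relation — so {AcctNo, LoanNo} is a candidate key.
{AcctType, BranchCity}⁺ = {AcctNo, AcctType, Amount, BranchCity, LoanNo} — all of the relation — so {AcctType, BranchCity} is a candidate key.
{AcctType, LoanNo}⁺ = {AcctNo, AcctType, Amount, BranchCity, LoanNo} — all of the relation — so {AcctType, LoanNo} is a candidate key.
These are minimal and exhaustive — every other superkey contains one of them.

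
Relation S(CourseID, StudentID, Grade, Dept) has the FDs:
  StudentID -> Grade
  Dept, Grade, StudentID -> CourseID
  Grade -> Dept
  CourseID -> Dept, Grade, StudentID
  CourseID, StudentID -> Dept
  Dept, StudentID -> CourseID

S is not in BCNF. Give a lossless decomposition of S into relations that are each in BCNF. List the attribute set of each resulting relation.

Candidate keys of the original relation: {CourseID}, {StudentID}.
{CourseID, Dept, Grade, StudentID}: {Grade} determines {Dept, Grade} here but is not a superkey — split on Grade -> Dept, giving {Dept, Grade} and {CourseID, Grade, StudentID}.
{Dept, Grade} is in BCNF.
{CourseID, Grade, StudentID} is in BCNF.

{CourseID, Grade, StudentID}; {Dept, Grade}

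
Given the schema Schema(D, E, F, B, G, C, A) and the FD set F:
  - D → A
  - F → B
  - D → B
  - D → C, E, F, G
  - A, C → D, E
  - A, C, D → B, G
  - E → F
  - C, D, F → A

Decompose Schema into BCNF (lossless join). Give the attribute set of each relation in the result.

Candidate keys of the original relation: {A, C}, {D}.
{A, B, C, D, E, F, G}: {F} determines {B, F} here but is not a superkey — split on F → B, giving {B, F} and {A, C, D, E, F, G}.
{B, F} has no BCNF violation.
{A, C, D, E, F, G}: {E} determines {E, F} here but is not a superkey — split on E → F, giving {E, F} and {A, C, D, E, G}.
{E, F} has no BCNF violation.
{A, C, D, E, G} has no BCNF violation.

{A, C, D, E, G}; {B, F}; {E, F}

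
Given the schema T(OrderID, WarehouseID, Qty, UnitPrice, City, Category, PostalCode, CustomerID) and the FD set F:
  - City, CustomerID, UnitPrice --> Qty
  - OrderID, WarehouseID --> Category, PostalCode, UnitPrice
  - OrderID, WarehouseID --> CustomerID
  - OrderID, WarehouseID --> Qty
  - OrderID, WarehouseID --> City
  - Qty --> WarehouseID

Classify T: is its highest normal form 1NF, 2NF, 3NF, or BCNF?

3NF

Candidate keys: {City, CustomerID, OrderID, UnitPrice}, {OrderID, Qty}, {OrderID, WarehouseID}. Prime attributes: {City, CustomerID, OrderID, Qty, UnitPrice, WarehouseID}.
City, CustomerID, UnitPrice --> Qty: {City, CustomerID, UnitPrice}⁺ = {City, CustomerID, Qty, UnitPrice, WarehouseID}, which is not all of the attributes, so the left side is not a superkey — BCNF is violated.
Its right-hand attributes {Qty} are all prime, as are those of every other non-superkey FD — the relation is in 3NF.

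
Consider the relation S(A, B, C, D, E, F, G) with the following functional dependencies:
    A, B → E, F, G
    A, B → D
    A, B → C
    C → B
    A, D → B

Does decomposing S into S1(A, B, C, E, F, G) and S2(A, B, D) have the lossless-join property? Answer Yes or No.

Yes

The shared attributes are {A, B} and {A, B}⁺ = {A, B, C, D, E, F, G}.
This includes all of S1, so the common attributes are a superkey of S1 — the join is lossless.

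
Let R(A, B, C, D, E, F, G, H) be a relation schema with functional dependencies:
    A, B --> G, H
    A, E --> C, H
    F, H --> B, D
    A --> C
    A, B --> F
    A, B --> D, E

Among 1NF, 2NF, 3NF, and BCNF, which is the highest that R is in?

Candidate keys: {A, B}, {A, E, F}, {A, F, H}. Prime attributes: {A, B, E, F, H}.
For A, E --> C, H we have {A, E}⁺ = {A, C, E, H}; {A, E} is not a superkey, so BCNF fails.
A, E --> C, H has non-prime {C} on the right and a non-superkey on the left, so 3NF fails.
{A} is a proper subset of the key {A, B}, and {A}⁺ contains the non-prime attribute {C} — a partial dependency, so 2NF is violated.

1NF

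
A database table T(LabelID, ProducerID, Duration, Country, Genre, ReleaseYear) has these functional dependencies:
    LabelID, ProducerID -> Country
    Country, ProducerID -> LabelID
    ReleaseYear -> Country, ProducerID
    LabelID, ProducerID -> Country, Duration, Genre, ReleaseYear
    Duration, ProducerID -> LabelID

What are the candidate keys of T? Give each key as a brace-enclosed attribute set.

{Country, ProducerID}, {Duration, ProducerID}, {LabelID, ProducerID}, {ReleaseYear}

Closure of {ReleaseYear} is {Country, Duration, Genre, LabelID, ProducerID, ReleaseYear}, the whole schema; {ReleaseYear} is a candidate key.
Closure of {Country, ProducerID} is {Country, Duration, Genre, LabelID, ProducerID, ReleaseYear}, the whole schema; {Country, ProducerID} is a candidate key.
Closure of {Duration, ProducerID} is {Country, Duration, Genre, LabelID, ProducerID, ReleaseYear}, the whole schema; {Duration, ProducerID} is a candidate key.
Closure of {LabelID, ProducerID} is {Country, Duration, Genre, LabelID, ProducerID, ReleaseYear}, the whole schema; {LabelID, ProducerID} is a candidate key.
Any other superkey properly contains one of these, so there are no further candidate keys.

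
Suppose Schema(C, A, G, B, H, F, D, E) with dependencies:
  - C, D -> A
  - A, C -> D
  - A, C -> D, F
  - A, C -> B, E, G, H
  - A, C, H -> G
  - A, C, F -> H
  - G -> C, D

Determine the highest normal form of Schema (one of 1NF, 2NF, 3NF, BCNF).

BCNF

Candidate keys: {A, C}, {C, D}, {G}. Prime attributes: {A, C, D, G}.
The left-hand side of every FD is a superkey, so BCNF is satisfied.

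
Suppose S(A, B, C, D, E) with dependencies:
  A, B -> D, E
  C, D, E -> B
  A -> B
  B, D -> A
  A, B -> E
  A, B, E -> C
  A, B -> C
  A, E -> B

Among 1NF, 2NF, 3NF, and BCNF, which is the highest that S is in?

BCNF

Candidate keys: {A}, {B, D}, {C, D, E}. Prime attributes: {A, B, C, D, E}.
Each dependency's left side is a superkey — BCNF holds.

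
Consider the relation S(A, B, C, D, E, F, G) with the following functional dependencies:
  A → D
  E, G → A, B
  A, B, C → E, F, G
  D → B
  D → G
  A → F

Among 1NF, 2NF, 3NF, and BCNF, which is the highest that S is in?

Candidate keys: {A, C}, {C, D, E}, {C, E, G}. Prime attributes: {A, C, D, E, G}.
For A → D we have {A}⁺ = {A, B, D, F, G}; {A} is not a superkey, so BCNF fails.
E, G → A, B determines the non-prime attribute {B} from a non-superkey — 3NF is violated.
Since {A} ⊂ {A, C} and {A}⁺ ⊇ {B, F} with {B, F} non-prime, there is a partial dependency; 2NF fails.

1NF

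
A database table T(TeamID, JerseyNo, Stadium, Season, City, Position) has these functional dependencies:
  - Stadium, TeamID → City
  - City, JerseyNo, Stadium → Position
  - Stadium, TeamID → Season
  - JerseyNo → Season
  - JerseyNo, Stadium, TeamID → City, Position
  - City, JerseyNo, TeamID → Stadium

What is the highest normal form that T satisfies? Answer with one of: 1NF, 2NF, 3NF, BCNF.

Candidate keys: {City, JerseyNo, TeamID}, {JerseyNo, Stadium, TeamID}. Prime attributes: {City, JerseyNo, Stadium, TeamID}.
Stadium, TeamID → City breaks BCNF: {Stadium, TeamID}⁺ = {City, Season, Stadium, TeamID}, so {Stadium, TeamID} is not a superkey.
City, JerseyNo, Stadium → Position determines the non-prime attribute {Position} from a non-superkey — 3NF is violated.
{JerseyNo} is a proper subset of the key {City, JerseyNo, TeamID}, and {JerseyNo}⁺ contains the non-prime attribute {Season} — a partial dependency, so 2NF is violated.

1NF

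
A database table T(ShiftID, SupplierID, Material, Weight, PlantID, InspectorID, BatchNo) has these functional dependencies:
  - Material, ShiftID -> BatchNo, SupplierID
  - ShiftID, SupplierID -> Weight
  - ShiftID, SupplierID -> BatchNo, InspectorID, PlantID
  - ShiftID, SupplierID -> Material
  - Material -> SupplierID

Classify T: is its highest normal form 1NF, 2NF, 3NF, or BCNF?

Candidate keys: {Material, ShiftID}, {ShiftID, SupplierID}. Prime attributes: {Material, ShiftID, SupplierID}.
For Material -> SupplierID we have {Material}⁺ = {Material, SupplierID}; {Material} is not a superkey, so BCNF fails.
Its right-hand attributes {SupplierID} are all prime, as are those of every other non-superkey FD — the relation is in 3NF.

3NF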